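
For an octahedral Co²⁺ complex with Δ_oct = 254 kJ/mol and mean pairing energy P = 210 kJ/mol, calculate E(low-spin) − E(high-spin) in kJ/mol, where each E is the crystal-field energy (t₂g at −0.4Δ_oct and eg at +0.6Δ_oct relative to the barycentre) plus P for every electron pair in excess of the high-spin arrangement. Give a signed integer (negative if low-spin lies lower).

-44

Co²⁺: group 9, so d-count = 9 − 2 = 7.
High-spin: t₂g⁵ eg², CFSE = -0.8Δ_oct = -203 kJ/mol.
For low-spin the configuration is t₂g⁶ eg¹: orbital energy -1.8 × 254 = -457 kJ/mol, and 1 additional pair relative to high-spin adds 210 kJ/mol, giving -247 kJ/mol.
E(LS) − E(HS) = -247 − (-203) = -44 kJ/mol.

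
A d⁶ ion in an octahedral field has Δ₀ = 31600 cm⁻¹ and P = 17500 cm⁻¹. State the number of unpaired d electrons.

With Δ₀ > P the complex is low-spin.
Configuration: t₂g⁶ eg⁰.
Unpaired electrons: 0.

0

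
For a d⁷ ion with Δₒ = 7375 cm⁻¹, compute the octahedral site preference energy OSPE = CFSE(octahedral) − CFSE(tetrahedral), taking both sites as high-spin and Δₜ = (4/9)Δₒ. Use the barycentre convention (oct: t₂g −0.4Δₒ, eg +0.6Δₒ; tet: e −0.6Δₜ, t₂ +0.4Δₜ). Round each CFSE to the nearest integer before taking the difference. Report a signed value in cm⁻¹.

Octahedral (high-spin): t₂g⁵ eg², CFSE = 5(−0.4) + 2(+0.6) = -0.8Δₒ = -0.8 × 7375 = -5900 cm⁻¹.
In a tetrahedral site the filling is e⁴ t₂³: CFSE(tet) = -1.2Δₜ = -1.2 × (4/9)(7375) = -3933 cm⁻¹.
OSPE = -5900 − (-3933) = -1967 cm⁻¹.

-1967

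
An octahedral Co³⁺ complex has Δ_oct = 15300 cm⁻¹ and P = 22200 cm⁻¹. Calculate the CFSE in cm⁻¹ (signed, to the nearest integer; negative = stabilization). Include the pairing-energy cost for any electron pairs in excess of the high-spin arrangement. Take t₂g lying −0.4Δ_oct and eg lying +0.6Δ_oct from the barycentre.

Co is in group 9, so Co³⁺ is d⁶ (9 − 3 = 6).
Since Δ_oct = 15300 cm⁻¹ < P = 22200 cm⁻¹, the complex adopts the high-spin configuration.
Filling d⁶ accordingly: t₂g⁴ eg².
Orbital CFSE = -0.4Δ_oct = -0.4 × 15300 = -6120 cm⁻¹.
High-spin has no excess pairs, so no pairing correction applies.

-6120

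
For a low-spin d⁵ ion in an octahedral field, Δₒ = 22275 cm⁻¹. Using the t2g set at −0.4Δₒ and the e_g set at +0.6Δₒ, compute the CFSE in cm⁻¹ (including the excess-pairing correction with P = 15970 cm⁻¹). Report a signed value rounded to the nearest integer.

The d⁵ electrons fill as t2g^5 e_g^0.
CFSE(orbital) = 5×(-0.4Δₒ) + 0×(0.6Δₒ) = -2.0Δₒ; with Δₒ = 22275 cm⁻¹ that is -44550 cm⁻¹.
Pairing penalty: 2 pairs vs 0 in the high-spin reference → 2 extra × P = 31940 cm⁻¹.
Overall CFSE = -44550 + 31940 = -12610 cm⁻¹.

-12610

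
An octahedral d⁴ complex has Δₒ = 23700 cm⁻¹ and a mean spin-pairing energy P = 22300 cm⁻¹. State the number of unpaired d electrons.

Here Δₒ > P (23700 > 22300), so the low-spin state is favoured.
Filling d⁴ accordingly: t2g^4 e_g^0.
Unpaired electrons: 2.

2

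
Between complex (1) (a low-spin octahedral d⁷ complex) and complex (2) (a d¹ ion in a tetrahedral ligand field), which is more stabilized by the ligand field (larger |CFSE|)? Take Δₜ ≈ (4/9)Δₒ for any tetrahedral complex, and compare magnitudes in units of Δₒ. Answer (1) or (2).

(1)

(1): t₂g⁶ eg¹, CFSE = -1.8Δₒ.
(2): Tetrahedral fields are weak (Δₜ ≈ 4/9 Δₒ), so electrons fill high-spin; e¹ t₂⁰, CFSE = -0.6Δₜ ≈ -0.27Δₒ.
So (1) has the larger |CFSE|.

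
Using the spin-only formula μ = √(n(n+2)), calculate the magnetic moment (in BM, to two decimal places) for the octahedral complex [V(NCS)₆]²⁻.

1.73 BM

Each NCS⁻ contributes -1; 6 × (-1) = -6. With overall charge -2, V is in the +4 oxidation state.
V sits in group 5; removing 4 electrons leaves V⁴⁺ with 5 − 4 = 1 d electrons.
For octahedral d¹ the high- and low-spin configurations coincide.
Configuration: t2g^1 e_g^0 → 1 unpaired electron.
μ(spin-only) = √[1(1+2)] = √3 ≈ 1.73 BM.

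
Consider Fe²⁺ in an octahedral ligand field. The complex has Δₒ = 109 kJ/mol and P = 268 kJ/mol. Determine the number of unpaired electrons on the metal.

4

Fe²⁺: group 8, so d-count = 8 − 2 = 6.
Δₒ < P, so pairing is avoided: the ground state is high-spin.
Filling d⁶ accordingly: t₂g⁴ eg².
Unpaired electrons: 4.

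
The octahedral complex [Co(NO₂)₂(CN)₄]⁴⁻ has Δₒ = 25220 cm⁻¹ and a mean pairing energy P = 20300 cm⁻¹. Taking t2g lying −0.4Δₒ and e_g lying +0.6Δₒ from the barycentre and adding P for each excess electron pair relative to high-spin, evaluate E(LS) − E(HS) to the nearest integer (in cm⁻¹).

-4920

Ligand charges: 2×(-1) from NO₂⁻ and 4×(-1) from CN⁻ sum to -6; with overall charge -4, Co is +2.
Co is in group 9, so Co²⁺ is d⁷ (9 − 2 = 7).
High-spin: t2g^5 e_g^2, CFSE = -0.8Δₒ = -20176 cm⁻¹.
For low-spin the configuration is t2g^6 e_g^1: orbital energy -1.8 × 25220 = -45396 cm⁻¹, and 1 additional pair relative to high-spin adds 20300 cm⁻¹, giving -25096 cm⁻¹.
E(LS) − E(HS) = -25096 − (-20176) = -4920 cm⁻¹.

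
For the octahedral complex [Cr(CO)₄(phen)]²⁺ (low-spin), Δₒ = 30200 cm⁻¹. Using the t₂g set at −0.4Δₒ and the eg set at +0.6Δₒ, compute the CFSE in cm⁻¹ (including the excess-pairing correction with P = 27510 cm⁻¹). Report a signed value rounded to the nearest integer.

-20810

Ligand charges: 4×(+0) from CO and 1×(+0) from phen sum to +0; with overall charge +2, Cr is +2.
Cr is in group 6, so Cr²⁺ is d⁴ (6 − 2 = 4).
Configuration: t₂g⁴ eg⁰.
Orbital CFSE = 4(-0.4) + 0(0.6) = -1.6Δₒ = -1.6 × 30200 = -48320 cm⁻¹.
Relative to high-spin t₂g³ eg¹ (0 paired), the low-spin configuration has 1 additional pair, contributing +1 × 27510 = +27510 cm⁻¹.
Combining: -48320 + 27510 = -20810 cm⁻¹.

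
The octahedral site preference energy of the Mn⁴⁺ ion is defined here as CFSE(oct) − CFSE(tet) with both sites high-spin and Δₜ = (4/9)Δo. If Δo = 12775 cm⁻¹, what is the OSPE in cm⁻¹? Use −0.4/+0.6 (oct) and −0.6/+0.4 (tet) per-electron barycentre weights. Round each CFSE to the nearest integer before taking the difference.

Mn is in group 7, so Mn⁴⁺ is d³ (7 − 4 = 3).
Octahedral (high-spin): t₂g³ eg⁰, CFSE = 3(−0.4) + 0(+0.6) = -1.2Δo = -1.2 × 12775 = -15330 cm⁻¹.
Tetrahedral: e² t₂¹, CFSE = 2(−0.6) + 1(+0.4) = -0.8Δₜ = -0.8 × (4/9) × 12775 = -4542 cm⁻¹.
Subtracting, OSPE = -15330 − (-4542) = -10788 cm⁻¹.

-10788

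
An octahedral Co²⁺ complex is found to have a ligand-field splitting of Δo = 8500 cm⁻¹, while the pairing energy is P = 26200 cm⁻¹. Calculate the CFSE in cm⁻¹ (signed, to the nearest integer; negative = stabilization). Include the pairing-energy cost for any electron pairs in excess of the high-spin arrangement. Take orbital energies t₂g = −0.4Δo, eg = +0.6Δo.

Group 9 minus oxidation state +2 gives a d⁷ configuration for Co²⁺.
Since Δo = 8500 cm⁻¹ < P = 26200 cm⁻¹, the complex adopts the high-spin configuration.
That gives t₂g⁵ eg².
Orbital CFSE = -0.8Δo = -0.8 × 8500 = -6800 cm⁻¹.
High-spin has no excess pairs, so no pairing correction applies.

-6800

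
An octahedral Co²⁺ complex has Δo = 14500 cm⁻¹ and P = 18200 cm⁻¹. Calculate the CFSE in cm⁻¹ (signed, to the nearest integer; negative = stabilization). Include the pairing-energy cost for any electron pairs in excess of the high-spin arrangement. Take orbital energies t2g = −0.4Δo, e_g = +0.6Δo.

Co is in group 9, so Co²⁺ is d⁷ (9 − 2 = 7).
Since Δo = 14500 cm⁻¹ < P = 18200 cm⁻¹, the complex adopts the high-spin configuration.
Configuration: t2g^5 e_g^2.
Orbital CFSE = -0.8Δo = -0.8 × 14500 = -11600 cm⁻¹.
High-spin has no excess pairs, so no pairing correction applies.

-11600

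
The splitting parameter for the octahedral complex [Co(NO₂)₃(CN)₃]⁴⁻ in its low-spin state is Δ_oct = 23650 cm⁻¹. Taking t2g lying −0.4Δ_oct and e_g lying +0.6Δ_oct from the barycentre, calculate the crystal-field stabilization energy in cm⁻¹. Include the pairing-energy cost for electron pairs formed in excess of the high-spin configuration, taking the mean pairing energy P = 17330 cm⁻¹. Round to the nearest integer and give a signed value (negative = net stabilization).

-25240

Ligand charges: 3×(-1) from NO₂⁻ and 3×(-1) from CN⁻ sum to -6; with overall charge -4, Co is +2.
Co is in group 9, so Co²⁺ is d⁷ (9 − 2 = 7).
Electron filling gives t2g^6 e_g^1.
CFSE(orbital) = 6×(-0.4Δ_oct) + 1×(0.6Δ_oct) = -1.8Δ_oct; with Δ_oct = 23650 cm⁻¹ that is -42570 cm⁻¹.
High-spin d⁷ would be t2g^5 e_g^2 with 2 pairs; low-spin has 3, so 1 excess pair costs +1P = +17330 cm⁻¹.
Net CFSE = -42570 + 17330 = -25240 cm⁻¹.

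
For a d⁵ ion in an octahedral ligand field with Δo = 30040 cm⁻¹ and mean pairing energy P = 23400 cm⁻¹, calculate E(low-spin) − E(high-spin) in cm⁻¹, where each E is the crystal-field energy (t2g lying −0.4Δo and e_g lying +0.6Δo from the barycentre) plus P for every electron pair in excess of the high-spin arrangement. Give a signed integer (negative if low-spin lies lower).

-13280

High-spin: t2g^3 e_g^2, CFSE = 0.0Δo = 0 cm⁻¹.
Low-spin: t2g^5 e_g^0, orbital CFSE = -2.0Δo = -60080 cm⁻¹; plus 2 excess pairs × P = +46800 cm⁻¹; total -13280 cm⁻¹.
The difference is -13280 − (0) = -13280 cm⁻¹, so low-spin lies lower.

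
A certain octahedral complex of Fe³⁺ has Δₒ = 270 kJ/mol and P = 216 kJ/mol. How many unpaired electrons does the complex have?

1

Fe³⁺: group 8, so d-count = 8 − 3 = 5.
Here Δₒ > P (270 > 216), so the low-spin state is favoured.
Configuration: t₂g⁵ eg⁰.
Unpaired electrons: 1.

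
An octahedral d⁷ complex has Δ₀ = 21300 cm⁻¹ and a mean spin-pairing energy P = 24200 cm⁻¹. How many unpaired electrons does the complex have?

Δ₀ < P, so pairing is avoided: the ground state is high-spin.
Configuration: t₂g⁵ eg².
Unpaired electrons: 3.

3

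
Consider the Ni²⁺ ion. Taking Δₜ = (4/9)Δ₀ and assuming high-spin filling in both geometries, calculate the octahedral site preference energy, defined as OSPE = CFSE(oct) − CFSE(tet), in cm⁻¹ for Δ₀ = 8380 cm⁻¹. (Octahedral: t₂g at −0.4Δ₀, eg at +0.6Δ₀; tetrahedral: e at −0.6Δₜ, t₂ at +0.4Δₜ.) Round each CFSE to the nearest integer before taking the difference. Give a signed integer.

-7076

Ni²⁺: group 10, so d-count = 10 − 2 = 8.
Octahedral (high-spin): t₂g⁶ eg², CFSE = 6(−0.4) + 2(+0.6) = -1.2Δ₀ = -1.2 × 8380 = -10056 cm⁻¹.
In a tetrahedral site the filling is e⁴ t₂⁴: CFSE(tet) = -0.8Δₜ = -0.8 × (4/9)(8380) = -2980 cm⁻¹.
OSPE = -10056 − (-2980) = -7076 cm⁻¹.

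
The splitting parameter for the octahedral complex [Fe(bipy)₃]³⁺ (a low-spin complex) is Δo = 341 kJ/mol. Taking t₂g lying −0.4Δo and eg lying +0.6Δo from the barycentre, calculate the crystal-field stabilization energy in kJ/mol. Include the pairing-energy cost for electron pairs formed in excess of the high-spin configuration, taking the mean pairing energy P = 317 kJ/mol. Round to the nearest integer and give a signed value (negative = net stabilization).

-48

bipy is neutral, so the +3 overall charge sits on Fe: oxidation state +3.
Fe is in group 8, so Fe³⁺ is d⁵ (8 − 3 = 5).
Configuration: t₂g⁵ eg⁰.
Orbital CFSE = 5(-0.4) + 0(0.6) = -2.0Δo = -2.0 × 341 = -682 kJ/mol.
Relative to high-spin t₂g³ eg² (0 paired), the low-spin configuration has 2 additional pairs, contributing +2 × 317 = +634 kJ/mol.
Overall CFSE = -682 + 634 = -48 kJ/mol.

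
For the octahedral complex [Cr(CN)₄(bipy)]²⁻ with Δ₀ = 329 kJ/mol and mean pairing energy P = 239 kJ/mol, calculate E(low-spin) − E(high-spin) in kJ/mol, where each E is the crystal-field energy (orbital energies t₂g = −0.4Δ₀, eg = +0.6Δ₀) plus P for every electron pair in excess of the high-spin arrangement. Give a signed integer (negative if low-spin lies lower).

Ligand charges: 4×(-1) from CN⁻ and 1×(+0) from bipy sum to -4; with overall charge -2, Cr is +2.
Cr is in group 6, so Cr²⁺ is d⁴ (6 − 2 = 4).
High-spin d⁴ fills as t₂g³ eg¹ with CFSE 3(−0.4) + 1(+0.6) = -0.6Δ₀ = -197 kJ/mol.
For low-spin the configuration is t₂g⁴ eg⁰: orbital energy -1.6 × 329 = -526 kJ/mol, and 1 additional pair relative to high-spin adds 239 kJ/mol, giving -287 kJ/mol.
The difference is -287 − (-197) = -90 kJ/mol, so low-spin lies lower.

-90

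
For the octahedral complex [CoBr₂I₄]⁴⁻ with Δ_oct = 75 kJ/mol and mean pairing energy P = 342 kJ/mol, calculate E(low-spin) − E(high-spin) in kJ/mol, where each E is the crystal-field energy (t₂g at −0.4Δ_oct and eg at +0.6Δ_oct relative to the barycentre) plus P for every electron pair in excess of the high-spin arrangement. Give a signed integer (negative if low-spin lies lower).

267

Ligand charges: 2×(-1) from Br⁻ and 4×(-1) from I⁻ sum to -6; with overall charge -4, Co is +2.
Group 9 minus oxidation state +2 gives a d⁷ configuration for Co²⁺.
High-spin: t₂g⁵ eg², CFSE = -0.8Δ_oct = -60 kJ/mol.
Low-spin: t₂g⁶ eg¹, orbital CFSE = -1.8Δ_oct = -135 kJ/mol; plus 1 excess pair × P = +342 kJ/mol; total 207 kJ/mol.
The difference is 207 − (-60) = 267 kJ/mol, so high-spin lies lower.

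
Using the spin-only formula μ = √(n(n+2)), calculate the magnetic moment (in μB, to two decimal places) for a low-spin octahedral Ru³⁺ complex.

Ru³⁺: group 8, so d-count = 8 − 3 = 5.
Configuration: t2g^5 e_g^0 → 1 unpaired electron.
μ(spin-only) = √[1(1+2)] = √3 ≈ 1.73 μB.

1.73 μB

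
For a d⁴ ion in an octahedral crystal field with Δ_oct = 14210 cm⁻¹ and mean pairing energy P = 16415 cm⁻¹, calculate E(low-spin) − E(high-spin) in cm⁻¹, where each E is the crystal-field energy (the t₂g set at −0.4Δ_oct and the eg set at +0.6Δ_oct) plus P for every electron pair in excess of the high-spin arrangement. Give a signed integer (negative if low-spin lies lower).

2205

High-spin: t₂g³ eg¹, CFSE = -0.6Δ_oct = -8526 cm⁻¹.
Low-spin t₂g⁴ eg⁰ gives -1.6Δ_oct = -22736 cm⁻¹, but forming 1 extra pair costs 1P = 16415 cm⁻¹, so E(LS) = -22736 + 16415 = -6321 cm⁻¹.
E(LS) − E(HS) = -6321 − (-8526) = 2205 cm⁻¹.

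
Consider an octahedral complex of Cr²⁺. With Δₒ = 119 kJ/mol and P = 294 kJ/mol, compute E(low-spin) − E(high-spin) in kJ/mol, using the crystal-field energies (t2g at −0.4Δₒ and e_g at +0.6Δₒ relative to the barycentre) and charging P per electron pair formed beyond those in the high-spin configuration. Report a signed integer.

175

Group 6 minus oxidation state +2 gives a d⁴ configuration for Cr²⁺.
In the high-spin limit (t2g^3 e_g^1) the orbital term is -0.6Δₒ = -71 kJ/mol, with no excess pairing.
Low-spin: t2g^4 e_g^0, orbital CFSE = -1.6Δₒ = -190 kJ/mol; plus 1 excess pair × P = +294 kJ/mol; total 104 kJ/mol.
The difference is 104 − (-71) = 175 kJ/mol, so high-spin lies lower.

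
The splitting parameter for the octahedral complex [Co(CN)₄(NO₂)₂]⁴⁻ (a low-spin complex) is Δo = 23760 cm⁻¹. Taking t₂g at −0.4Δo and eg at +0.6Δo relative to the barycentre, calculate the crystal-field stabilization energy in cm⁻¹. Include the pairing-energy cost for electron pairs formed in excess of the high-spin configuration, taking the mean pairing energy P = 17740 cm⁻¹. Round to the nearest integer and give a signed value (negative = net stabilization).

-25028

Ligand charges: 4×(-1) from CN⁻ and 2×(-1) from NO₂⁻ sum to -6; with overall charge -4, Co is +2.
Co sits in group 9; removing 2 electrons leaves Co²⁺ with 9 − 2 = 7 d electrons.
Configuration: t₂g⁶ eg¹.
CFSE(orbital) = 6×(-0.4Δo) + 1×(0.6Δo) = -1.8Δo; with Δo = 23760 cm⁻¹ that is -42768 cm⁻¹.
Pairing penalty: 3 pairs vs 2 in the high-spin reference → 1 extra × P = 17740 cm⁻¹.
Combining: -42768 + 17740 = -25028 cm⁻¹.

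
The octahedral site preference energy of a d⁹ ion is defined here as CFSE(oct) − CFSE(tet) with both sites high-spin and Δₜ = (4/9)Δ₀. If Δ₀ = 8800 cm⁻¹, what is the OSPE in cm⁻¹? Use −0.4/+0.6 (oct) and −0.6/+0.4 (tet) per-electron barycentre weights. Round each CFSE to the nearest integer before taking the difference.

-3716

Octahedral high-spin t2g^6 e_g^3: CFSE = -0.6 × 8800 = -5280 cm⁻¹.
Tetrahedral e^4 t2^5 gives -0.4Δₜ = -0.4 × (4/9) × 8800 = -1564 cm⁻¹.
OSPE = -5280 − (-1564) = -3716 cm⁻¹.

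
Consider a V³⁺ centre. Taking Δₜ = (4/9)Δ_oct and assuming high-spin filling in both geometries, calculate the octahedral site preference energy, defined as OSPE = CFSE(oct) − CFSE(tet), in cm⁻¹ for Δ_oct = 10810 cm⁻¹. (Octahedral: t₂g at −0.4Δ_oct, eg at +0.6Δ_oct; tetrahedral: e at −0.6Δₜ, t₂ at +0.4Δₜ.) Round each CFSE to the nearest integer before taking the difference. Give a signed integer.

-2883

V sits in group 5; removing 3 electrons leaves V³⁺ with 5 − 3 = 2 d electrons.
In an octahedral site d² (HS) is t₂g² eg⁰, giving CFSE(oct) = -0.8Δ_oct = -8648 cm⁻¹.
In a tetrahedral site the filling is e² t₂⁰: CFSE(tet) = -1.2Δₜ = -1.2 × (4/9)(10810) = -5765 cm⁻¹.
OSPE = CFSE(oct) − CFSE(tet) = -8648 − (-5765) = -2883 cm⁻¹.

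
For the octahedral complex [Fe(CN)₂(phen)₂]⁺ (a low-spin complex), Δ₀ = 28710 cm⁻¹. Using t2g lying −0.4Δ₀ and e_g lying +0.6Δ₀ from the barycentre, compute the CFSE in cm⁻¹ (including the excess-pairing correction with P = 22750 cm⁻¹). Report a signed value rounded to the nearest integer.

Ligand charges: 2×(-1) from CN⁻ and 2×(+0) from phen sum to -2; with overall charge +1, Fe is +3.
Fe is in group 8, so Fe³⁺ is d⁵ (8 − 3 = 5).
The d⁵ electrons fill as t2g^5 e_g^0.
CFSE(orbital) = 5×(-0.4Δ₀) + 0×(0.6Δ₀) = -2.0Δ₀; with Δ₀ = 28710 cm⁻¹ that is -57420 cm⁻¹.
Pairing penalty: 2 pairs vs 0 in the high-spin reference → 2 extra × P = 45500 cm⁻¹.
Net CFSE = -57420 + 45500 = -11920 cm⁻¹.

-11920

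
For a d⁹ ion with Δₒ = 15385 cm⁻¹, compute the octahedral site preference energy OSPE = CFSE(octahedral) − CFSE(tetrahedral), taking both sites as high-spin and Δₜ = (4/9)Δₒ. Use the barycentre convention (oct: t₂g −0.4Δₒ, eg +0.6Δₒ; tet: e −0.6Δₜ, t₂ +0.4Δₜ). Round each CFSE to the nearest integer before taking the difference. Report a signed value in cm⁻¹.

Octahedral (high-spin): t₂g⁶ eg³, CFSE = 6(−0.4) + 3(+0.6) = -0.6Δₒ = -0.6 × 15385 = -9231 cm⁻¹.
In a tetrahedral site the filling is e⁴ t₂⁵: CFSE(tet) = -0.4Δₜ = -0.4 × (4/9)(15385) = -2735 cm⁻¹.
Subtracting, OSPE = -9231 − (-2735) = -6496 cm⁻¹.

-6496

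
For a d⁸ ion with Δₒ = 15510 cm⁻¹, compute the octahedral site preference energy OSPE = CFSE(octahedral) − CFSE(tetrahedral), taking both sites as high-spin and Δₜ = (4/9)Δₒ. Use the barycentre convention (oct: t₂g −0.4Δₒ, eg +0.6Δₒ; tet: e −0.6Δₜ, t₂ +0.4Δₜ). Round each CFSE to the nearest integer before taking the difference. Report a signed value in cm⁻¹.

Octahedral (high-spin): t₂g⁶ eg², CFSE = 6(−0.4) + 2(+0.6) = -1.2Δₒ = -1.2 × 15510 = -18612 cm⁻¹.
In a tetrahedral site the filling is e⁴ t₂⁴: CFSE(tet) = -0.8Δₜ = -0.8 × (4/9)(15510) = -5515 cm⁻¹.
Subtracting, OSPE = -18612 − (-5515) = -13097 cm⁻¹.

-13097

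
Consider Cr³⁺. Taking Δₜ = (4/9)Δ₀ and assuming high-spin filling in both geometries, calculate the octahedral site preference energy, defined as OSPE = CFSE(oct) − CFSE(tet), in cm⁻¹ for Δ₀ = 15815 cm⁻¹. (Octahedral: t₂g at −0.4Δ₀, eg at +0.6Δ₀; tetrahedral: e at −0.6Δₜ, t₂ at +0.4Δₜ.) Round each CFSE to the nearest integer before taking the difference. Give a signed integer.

-13355

Cr is in group 6, so Cr³⁺ is d³ (6 − 3 = 3).
In an octahedral site d³ (HS) is t2g^3 e_g^0, giving CFSE(oct) = -1.2Δ₀ = -18978 cm⁻¹.
In a tetrahedral site the filling is e^2 t2^1: CFSE(tet) = -0.8Δₜ = -0.8 × (4/9)(15815) = -5623 cm⁻¹.
OSPE = -18978 − (-5623) = -13355 cm⁻¹.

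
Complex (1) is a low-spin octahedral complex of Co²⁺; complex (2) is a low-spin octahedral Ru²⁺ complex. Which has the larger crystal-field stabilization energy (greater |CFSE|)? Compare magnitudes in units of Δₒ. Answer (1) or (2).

(2)

(1): Co is in group 9, so Co²⁺ is d⁷ (9 − 2 = 7); t₂g⁶ eg¹, CFSE = -1.8Δₒ.
(2): Ru is in group 8, so Ru²⁺ is d⁶ (8 − 2 = 6); t2g^6 e_g^0, CFSE = -2.4Δₒ.
So (2) has the larger |CFSE|.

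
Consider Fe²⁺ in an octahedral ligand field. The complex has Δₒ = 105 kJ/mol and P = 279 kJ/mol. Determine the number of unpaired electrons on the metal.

Fe sits in group 8; removing 2 electrons leaves Fe²⁺ with 8 − 2 = 6 d electrons.
Here Δₒ < P (105 < 279), so the high-spin state is favoured.
That gives t2g^4 e_g^2.
Unpaired electrons: 4.

4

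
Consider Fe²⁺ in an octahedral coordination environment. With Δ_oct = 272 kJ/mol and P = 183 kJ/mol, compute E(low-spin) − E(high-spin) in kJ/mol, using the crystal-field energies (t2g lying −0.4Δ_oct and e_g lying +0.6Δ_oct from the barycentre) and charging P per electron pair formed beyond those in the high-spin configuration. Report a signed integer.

-178

Fe is in group 8, so Fe²⁺ is d⁶ (8 − 2 = 6).
High-spin: t2g^4 e_g^2, CFSE = -0.4Δ_oct = -109 kJ/mol.
For low-spin the configuration is t2g^6 e_g^0: orbital energy -2.4 × 272 = -653 kJ/mol, and 2 additional pairs relative to high-spin add 366 kJ/mol, giving -287 kJ/mol.
Thus E(LS) − E(HS) = -178 kJ/mol.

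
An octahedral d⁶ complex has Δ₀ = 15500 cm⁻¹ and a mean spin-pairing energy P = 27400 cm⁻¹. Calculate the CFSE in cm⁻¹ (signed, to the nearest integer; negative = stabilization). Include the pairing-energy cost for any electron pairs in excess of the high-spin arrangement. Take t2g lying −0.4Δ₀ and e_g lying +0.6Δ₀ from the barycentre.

Here Δ₀ < P (15500 < 27400), so the high-spin state is favoured.
Filling d⁶ accordingly: t2g^4 e_g^2.
Orbital CFSE = -0.4Δ₀ = -0.4 × 15500 = -6200 cm⁻¹.
High-spin has no excess pairs, so no pairing correction applies.

-6200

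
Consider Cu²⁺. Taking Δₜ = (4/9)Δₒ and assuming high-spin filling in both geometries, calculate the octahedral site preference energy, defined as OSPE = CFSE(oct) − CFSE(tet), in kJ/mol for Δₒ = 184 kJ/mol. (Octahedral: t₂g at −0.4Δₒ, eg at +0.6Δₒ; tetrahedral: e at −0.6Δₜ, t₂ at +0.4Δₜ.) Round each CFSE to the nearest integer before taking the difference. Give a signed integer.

-77

Cu²⁺: group 11, so d-count = 11 − 2 = 9.
Octahedral high-spin t₂g⁶ eg³: CFSE = -0.6 × 184 = -110 kJ/mol.
In a tetrahedral site the filling is e⁴ t₂⁵: CFSE(tet) = -0.4Δₜ = -0.4 × (4/9)(184) = -33 kJ/mol.
Subtracting, OSPE = -110 − (-33) = -77 kJ/mol.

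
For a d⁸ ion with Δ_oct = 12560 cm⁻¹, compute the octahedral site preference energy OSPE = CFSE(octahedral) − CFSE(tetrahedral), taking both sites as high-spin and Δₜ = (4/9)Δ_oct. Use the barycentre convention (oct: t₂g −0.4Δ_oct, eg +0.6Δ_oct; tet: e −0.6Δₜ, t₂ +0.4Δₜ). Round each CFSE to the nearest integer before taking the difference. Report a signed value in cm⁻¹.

-10606

Octahedral high-spin t₂g⁶ eg²: CFSE = -1.2 × 12560 = -15072 cm⁻¹.
Tetrahedral e⁴ t₂⁴ gives -0.8Δₜ = -0.8 × (4/9) × 12560 = -4466 cm⁻¹.
OSPE = CFSE(oct) − CFSE(tet) = -15072 − (-4466) = -10606 cm⁻¹.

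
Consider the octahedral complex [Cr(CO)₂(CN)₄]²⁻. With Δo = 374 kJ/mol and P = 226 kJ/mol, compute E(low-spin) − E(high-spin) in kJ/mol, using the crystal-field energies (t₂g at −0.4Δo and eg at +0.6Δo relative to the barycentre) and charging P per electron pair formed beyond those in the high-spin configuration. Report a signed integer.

-148

Ligand charges: 2×(+0) from CO and 4×(-1) from CN⁻ sum to -4; with overall charge -2, Cr is +2.
Group 6 minus oxidation state +2 gives a d⁴ configuration for Cr²⁺.
High-spin: t₂g³ eg¹, CFSE = -0.6Δo = -224 kJ/mol.
Low-spin t₂g⁴ eg⁰ gives -1.6Δo = -598 kJ/mol, but forming 1 extra pair costs 1P = 226 kJ/mol, so E(LS) = -598 + 226 = -372 kJ/mol.
Thus E(LS) − E(HS) = -148 kJ/mol.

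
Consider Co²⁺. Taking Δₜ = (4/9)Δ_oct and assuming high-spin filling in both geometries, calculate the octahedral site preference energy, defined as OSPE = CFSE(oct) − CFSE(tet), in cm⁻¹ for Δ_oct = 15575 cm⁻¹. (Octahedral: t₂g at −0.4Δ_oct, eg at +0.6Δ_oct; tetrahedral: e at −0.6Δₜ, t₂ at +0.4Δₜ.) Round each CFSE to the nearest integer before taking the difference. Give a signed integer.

Co is in group 9, so Co²⁺ is d⁷ (9 − 2 = 7).
In an octahedral site d⁷ (HS) is t₂g⁵ eg², giving CFSE(oct) = -0.8Δ_oct = -12460 cm⁻¹.
Tetrahedral: e⁴ t₂³, CFSE = 4(−0.6) + 3(+0.4) = -1.2Δₜ = -1.2 × (4/9) × 15575 = -8307 cm⁻¹.
OSPE = -12460 − (-8307) = -4153 cm⁻¹.

-4153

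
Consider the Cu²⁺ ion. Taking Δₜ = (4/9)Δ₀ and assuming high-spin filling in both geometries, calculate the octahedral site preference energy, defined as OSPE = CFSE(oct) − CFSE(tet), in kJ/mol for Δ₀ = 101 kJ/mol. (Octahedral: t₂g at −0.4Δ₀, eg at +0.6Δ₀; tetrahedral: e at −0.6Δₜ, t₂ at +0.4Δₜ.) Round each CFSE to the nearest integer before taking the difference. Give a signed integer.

-43

Cu is in group 11, so Cu²⁺ is d⁹ (11 − 2 = 9).
Octahedral (high-spin): t2g^6 e_g^3, CFSE = 6(−0.4) + 3(+0.6) = -0.6Δ₀ = -0.6 × 101 = -61 kJ/mol.
Tetrahedral: e^4 t2^5, CFSE = 4(−0.6) + 5(+0.4) = -0.4Δₜ = -0.4 × (4/9) × 101 = -18 kJ/mol.
OSPE = CFSE(oct) − CFSE(tet) = -61 − (-18) = -43 kJ/mol.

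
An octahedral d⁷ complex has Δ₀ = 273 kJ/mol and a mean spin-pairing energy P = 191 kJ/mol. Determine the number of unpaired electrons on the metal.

1

Δ₀ > P, so pairing is preferred: the ground state is low-spin.
That gives t2g^6 e_g^1.
Unpaired electrons: 1.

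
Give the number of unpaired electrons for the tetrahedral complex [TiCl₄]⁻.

1

Each Cl⁻ contributes -1; 4 × (-1) = -4. With overall charge -1, Ti is in the +3 oxidation state.
Ti is in group 4, so Ti³⁺ is d¹ (4 − 3 = 1).
Tetrahedral fields are weak (Δₜ ≈ 4/9 Δₒ), so electrons fill high-spin.
Configuration: e¹ t₂⁰, giving 1 unpaired electron.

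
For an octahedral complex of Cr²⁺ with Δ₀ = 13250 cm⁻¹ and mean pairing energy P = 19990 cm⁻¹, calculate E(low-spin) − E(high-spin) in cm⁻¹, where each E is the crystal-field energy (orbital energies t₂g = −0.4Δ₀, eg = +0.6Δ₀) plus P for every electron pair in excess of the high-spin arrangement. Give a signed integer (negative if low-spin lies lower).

Cr sits in group 6; removing 2 electrons leaves Cr²⁺ with 6 − 2 = 4 d electrons.
In the high-spin limit (t₂g³ eg¹) the orbital term is -0.6Δ₀ = -7950 cm⁻¹, with no excess pairing.
Low-spin: t₂g⁴ eg⁰, orbital CFSE = -1.6Δ₀ = -21200 cm⁻¹; plus 1 excess pair × P = +19990 cm⁻¹; total -1210 cm⁻¹.
The difference is -1210 − (-7950) = 6740 cm⁻¹, so high-spin lies lower.

6740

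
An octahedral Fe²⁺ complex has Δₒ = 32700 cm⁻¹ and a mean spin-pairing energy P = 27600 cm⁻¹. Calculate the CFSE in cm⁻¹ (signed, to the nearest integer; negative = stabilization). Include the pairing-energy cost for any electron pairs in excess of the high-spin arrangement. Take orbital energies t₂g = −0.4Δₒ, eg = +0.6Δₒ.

Fe²⁺: group 8, so d-count = 8 − 2 = 6.
Here Δₒ > P (32700 > 27600), so the low-spin state is favoured.
Configuration: t₂g⁶ eg⁰.
Orbital CFSE = -2.4Δₒ = -2.4 × 32700 = -78480 cm⁻¹.
Excess pairs vs high-spin: 3 − 1 = 2; pairing cost = +55200 cm⁻¹.
Net CFSE = -78480 + 55200 = -23280 cm⁻¹.

-23280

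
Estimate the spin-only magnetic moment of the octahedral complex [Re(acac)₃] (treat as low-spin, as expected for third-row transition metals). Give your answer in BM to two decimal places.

Each acac⁻ contributes -1; 3 × (-1) = -3. With overall charge +0, Re is in the +3 oxidation state.
Group 7 minus oxidation state +3 gives a d⁴ configuration for Re³⁺.
Configuration: t2g^4 e_g^0 → 2 unpaired electrons.
μ(spin-only) = √[2(2+2)] = √8 ≈ 2.83 BM.

2.83 BM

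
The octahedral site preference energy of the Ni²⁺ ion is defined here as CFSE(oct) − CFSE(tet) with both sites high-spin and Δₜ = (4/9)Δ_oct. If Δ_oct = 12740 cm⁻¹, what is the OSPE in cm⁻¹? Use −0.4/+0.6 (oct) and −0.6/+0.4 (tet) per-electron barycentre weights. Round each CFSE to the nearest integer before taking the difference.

Ni²⁺: group 10, so d-count = 10 − 2 = 8.
In an octahedral site d⁸ (HS) is t2g^6 e_g^2, giving CFSE(oct) = -1.2Δ_oct = -15288 cm⁻¹.
Tetrahedral: e^4 t2^4, CFSE = 4(−0.6) + 4(+0.4) = -0.8Δₜ = -0.8 × (4/9) × 12740 = -4530 cm⁻¹.
OSPE = CFSE(oct) − CFSE(tet) = -15288 − (-4530) = -10758 cm⁻¹.

-10758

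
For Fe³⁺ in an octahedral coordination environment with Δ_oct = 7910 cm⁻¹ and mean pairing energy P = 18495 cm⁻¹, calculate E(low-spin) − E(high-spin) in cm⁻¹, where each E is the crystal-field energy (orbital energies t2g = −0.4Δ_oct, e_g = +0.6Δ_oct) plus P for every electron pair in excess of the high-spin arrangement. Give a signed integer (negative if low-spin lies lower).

Fe sits in group 8; removing 3 electrons leaves Fe³⁺ with 8 − 3 = 5 d electrons.
High-spin: t2g^3 e_g^2, CFSE = 0.0Δ_oct = 0 cm⁻¹.
Low-spin: t2g^5 e_g^0, orbital CFSE = -2.0Δ_oct = -15820 cm⁻¹; plus 2 excess pairs × P = +36990 cm⁻¹; total 21170 cm⁻¹.
The difference is 21170 − (0) = 21170 cm⁻¹, so high-spin lies lower.

21170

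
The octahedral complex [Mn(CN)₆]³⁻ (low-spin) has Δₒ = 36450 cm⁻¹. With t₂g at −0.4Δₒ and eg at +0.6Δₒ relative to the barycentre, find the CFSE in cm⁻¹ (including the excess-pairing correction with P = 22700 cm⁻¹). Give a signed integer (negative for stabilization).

-35620

Each CN⁻ contributes -1; 6 × (-1) = -6. With overall charge -3, Mn is in the +3 oxidation state.
Mn³⁺: group 7, so d-count = 7 − 3 = 4.
The d⁴ electrons fill as t₂g⁴ eg⁰.
CFSE(orbital) = 4×(-0.4Δₒ) + 0×(0.6Δₒ) = -1.6Δₒ; with Δₒ = 36450 cm⁻¹ that is -58320 cm⁻¹.
Relative to high-spin t₂g³ eg¹ (0 paired), the low-spin configuration has 1 additional pair, contributing +1 × 22700 = +22700 cm⁻¹.
Combining: -58320 + 22700 = -35620 cm⁻¹.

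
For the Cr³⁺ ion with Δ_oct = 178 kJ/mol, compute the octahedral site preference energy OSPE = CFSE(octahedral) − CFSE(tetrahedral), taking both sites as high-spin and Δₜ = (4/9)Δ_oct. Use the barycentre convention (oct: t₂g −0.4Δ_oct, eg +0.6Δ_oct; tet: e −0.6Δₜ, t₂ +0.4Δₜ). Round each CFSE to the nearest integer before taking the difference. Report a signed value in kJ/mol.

Cr sits in group 6; removing 3 electrons leaves Cr³⁺ with 6 − 3 = 3 d electrons.
In an octahedral site d³ (HS) is t₂g³ eg⁰, giving CFSE(oct) = -1.2Δ_oct = -214 kJ/mol.
Tetrahedral: e² t₂¹, CFSE = 2(−0.6) + 1(+0.4) = -0.8Δₜ = -0.8 × (4/9) × 178 = -63 kJ/mol.
OSPE = -214 − (-63) = -151 kJ/mol.

-151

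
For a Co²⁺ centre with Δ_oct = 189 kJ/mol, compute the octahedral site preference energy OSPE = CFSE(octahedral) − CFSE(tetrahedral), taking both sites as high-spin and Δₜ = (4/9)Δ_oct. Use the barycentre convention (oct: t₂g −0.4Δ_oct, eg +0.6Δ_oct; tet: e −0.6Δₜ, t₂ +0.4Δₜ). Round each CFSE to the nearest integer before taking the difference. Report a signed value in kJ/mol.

Co is in group 9, so Co²⁺ is d⁷ (9 − 2 = 7).
Octahedral high-spin t₂g⁵ eg²: CFSE = -0.8 × 189 = -151 kJ/mol.
Tetrahedral: e⁴ t₂³, CFSE = 4(−0.6) + 3(+0.4) = -1.2Δₜ = -1.2 × (4/9) × 189 = -101 kJ/mol.
Subtracting, OSPE = -151 − (-101) = -50 kJ/mol.

-50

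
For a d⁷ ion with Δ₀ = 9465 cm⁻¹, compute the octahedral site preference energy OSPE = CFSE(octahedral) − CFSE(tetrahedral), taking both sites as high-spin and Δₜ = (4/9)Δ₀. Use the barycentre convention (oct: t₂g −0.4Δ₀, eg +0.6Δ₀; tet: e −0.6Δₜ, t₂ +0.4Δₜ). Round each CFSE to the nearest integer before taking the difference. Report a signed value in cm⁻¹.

Octahedral (high-spin): t2g^5 e_g^2, CFSE = 5(−0.4) + 2(+0.6) = -0.8Δ₀ = -0.8 × 9465 = -7572 cm⁻¹.
In a tetrahedral site the filling is e^4 t2^3: CFSE(tet) = -1.2Δₜ = -1.2 × (4/9)(9465) = -5048 cm⁻¹.
Subtracting, OSPE = -7572 − (-5048) = -2524 cm⁻¹.

-2524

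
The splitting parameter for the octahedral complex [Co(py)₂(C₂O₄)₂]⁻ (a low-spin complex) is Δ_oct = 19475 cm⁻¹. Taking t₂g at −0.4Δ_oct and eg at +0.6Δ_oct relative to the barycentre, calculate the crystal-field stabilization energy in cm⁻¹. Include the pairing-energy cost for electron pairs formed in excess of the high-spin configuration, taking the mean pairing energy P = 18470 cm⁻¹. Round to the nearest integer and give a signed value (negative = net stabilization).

Ligand charges: 2×(+0) from py and 2×(-2) from C₂O₄²⁻ sum to -4; with overall charge -1, Co is +3.
Co is in group 9, so Co³⁺ is d⁶ (9 − 3 = 6).
The d⁶ electrons fill as t₂g⁶ eg⁰.
Orbital CFSE = 6(-0.4) + 0(0.6) = -2.4Δ_oct = -2.4 × 19475 = -46740 cm⁻¹.
High-spin d⁶ would be t₂g⁴ eg² with 1 pair; low-spin has 3, so 2 excess pairs cost +2P = +36940 cm⁻¹.
Overall CFSE = -46740 + 36940 = -9800 cm⁻¹.

-9800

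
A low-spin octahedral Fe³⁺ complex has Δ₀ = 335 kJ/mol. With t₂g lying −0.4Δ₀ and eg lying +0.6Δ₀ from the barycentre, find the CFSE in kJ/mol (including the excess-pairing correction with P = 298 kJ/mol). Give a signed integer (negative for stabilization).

Fe is in group 8, so Fe³⁺ is d⁵ (8 − 3 = 5).
The d⁵ electrons fill as t₂g⁵ eg⁰.
Orbital CFSE = 5(-0.4) + 0(0.6) = -2.0Δ₀ = -2.0 × 335 = -670 kJ/mol.
Relative to high-spin t₂g³ eg² (0 paired), the low-spin configuration has 2 additional pairs, contributing +2 × 298 = +596 kJ/mol.
Net CFSE = -670 + 596 = -74 kJ/mol.

-74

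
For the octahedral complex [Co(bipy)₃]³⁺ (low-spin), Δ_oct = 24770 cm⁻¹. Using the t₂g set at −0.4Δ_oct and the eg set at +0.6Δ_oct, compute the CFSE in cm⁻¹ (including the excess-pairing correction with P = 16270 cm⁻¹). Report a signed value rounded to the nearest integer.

-26908

bipy is neutral, so the +3 overall charge sits on Co: oxidation state +3.
Group 9 minus oxidation state +3 gives a d⁶ configuration for Co³⁺.
Configuration: t₂g⁶ eg⁰.
The orbital stabilization is -2.4Δ_oct = -2.4 × 24770 = -59448 cm⁻¹.
Relative to high-spin t₂g⁴ eg² (1 paired), the low-spin configuration has 2 additional pairs, contributing +2 × 16270 = +32540 cm⁻¹.
Net CFSE = -59448 + 32540 = -26908 cm⁻¹.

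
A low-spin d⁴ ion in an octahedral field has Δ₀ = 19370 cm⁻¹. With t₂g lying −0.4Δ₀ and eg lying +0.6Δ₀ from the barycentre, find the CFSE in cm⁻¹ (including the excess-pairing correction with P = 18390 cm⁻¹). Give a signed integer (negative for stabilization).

-12602

Electron filling gives t₂g⁴ eg⁰.
Orbital CFSE = 4(-0.4) + 0(0.6) = -1.6Δ₀ = -1.6 × 19370 = -30992 cm⁻¹.
Relative to high-spin t₂g³ eg¹ (0 paired), the low-spin configuration has 1 additional pair, contributing +1 × 18390 = +18390 cm⁻¹.
Overall CFSE = -30992 + 18390 = -12602 cm⁻¹.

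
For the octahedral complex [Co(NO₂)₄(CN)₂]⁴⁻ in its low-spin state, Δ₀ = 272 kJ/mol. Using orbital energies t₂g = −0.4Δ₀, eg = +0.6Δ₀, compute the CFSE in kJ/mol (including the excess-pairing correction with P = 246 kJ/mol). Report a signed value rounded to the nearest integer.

Ligand charges: 4×(-1) from NO₂⁻ and 2×(-1) from CN⁻ sum to -6; with overall charge -4, Co is +2.
Co²⁺: group 9, so d-count = 9 − 2 = 7.
Electron filling gives t₂g⁶ eg¹.
The orbital stabilization is -1.8Δ₀ = -1.8 × 272 = -490 kJ/mol.
Relative to high-spin t₂g⁵ eg² (2 paired), the low-spin configuration has 1 additional pair, contributing +1 × 246 = +246 kJ/mol.
Combining: -490 + 246 = -244 kJ/mol.

-244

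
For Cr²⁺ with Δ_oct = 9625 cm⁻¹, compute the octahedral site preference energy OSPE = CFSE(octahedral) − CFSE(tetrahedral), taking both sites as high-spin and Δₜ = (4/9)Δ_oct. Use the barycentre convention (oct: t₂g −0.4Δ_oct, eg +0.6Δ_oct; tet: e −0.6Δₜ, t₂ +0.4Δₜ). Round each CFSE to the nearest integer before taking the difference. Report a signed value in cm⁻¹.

-4064

Cr sits in group 6; removing 2 electrons leaves Cr²⁺ with 6 − 2 = 4 d electrons.
In an octahedral site d⁴ (HS) is t₂g³ eg¹, giving CFSE(oct) = -0.6Δ_oct = -5775 cm⁻¹.
Tetrahedral: e² t₂², CFSE = 2(−0.6) + 2(+0.4) = -0.4Δₜ = -0.4 × (4/9) × 9625 = -1711 cm⁻¹.
Subtracting, OSPE = -5775 − (-1711) = -4064 cm⁻¹.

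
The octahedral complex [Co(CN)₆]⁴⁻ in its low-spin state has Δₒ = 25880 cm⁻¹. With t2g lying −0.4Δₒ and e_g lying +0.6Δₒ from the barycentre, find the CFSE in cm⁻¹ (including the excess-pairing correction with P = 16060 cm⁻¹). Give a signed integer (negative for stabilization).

-30524

Each CN⁻ contributes -1; 6 × (-1) = -6. With overall charge -4, Co is in the +2 oxidation state.
Co sits in group 9; removing 2 electrons leaves Co²⁺ with 9 − 2 = 7 d electrons.
Configuration: t2g^6 e_g^1.
CFSE(orbital) = 6×(-0.4Δₒ) + 1×(0.6Δₒ) = -1.8Δₒ; with Δₒ = 25880 cm⁻¹ that is -46584 cm⁻¹.
Pairing penalty: 3 pairs vs 2 in the high-spin reference → 1 extra × P = 16060 cm⁻¹.
Overall CFSE = -46584 + 16060 = -30524 cm⁻¹.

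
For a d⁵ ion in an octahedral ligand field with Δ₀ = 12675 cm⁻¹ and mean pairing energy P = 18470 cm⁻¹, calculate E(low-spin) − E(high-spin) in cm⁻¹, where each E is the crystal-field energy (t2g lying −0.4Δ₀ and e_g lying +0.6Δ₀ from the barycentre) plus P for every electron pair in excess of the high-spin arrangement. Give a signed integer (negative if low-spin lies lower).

11590

High-spin: t2g^3 e_g^2, CFSE = 0.0Δ₀ = 0 cm⁻¹.
Low-spin: t2g^5 e_g^0, orbital CFSE = -2.0Δ₀ = -25350 cm⁻¹; plus 2 excess pairs × P = +36940 cm⁻¹; total 11590 cm⁻¹.
The difference is 11590 − (0) = 11590 cm⁻¹, so high-spin lies lower.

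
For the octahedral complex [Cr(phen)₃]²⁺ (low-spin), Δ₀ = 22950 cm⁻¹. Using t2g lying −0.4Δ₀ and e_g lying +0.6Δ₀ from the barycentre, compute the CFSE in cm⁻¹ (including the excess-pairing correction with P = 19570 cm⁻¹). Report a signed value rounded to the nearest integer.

-17150

phen is neutral, so the +2 overall charge sits on Cr: oxidation state +2.
Cr is in group 6, so Cr²⁺ is d⁴ (6 − 2 = 4).
Configuration: t2g^4 e_g^0.
The orbital stabilization is -1.6Δ₀ = -1.6 × 22950 = -36720 cm⁻¹.
Pairing penalty: 1 pair vs 0 in the high-spin reference → 1 extra × P = 19570 cm⁻¹.
Net CFSE = -36720 + 19570 = -17150 cm⁻¹.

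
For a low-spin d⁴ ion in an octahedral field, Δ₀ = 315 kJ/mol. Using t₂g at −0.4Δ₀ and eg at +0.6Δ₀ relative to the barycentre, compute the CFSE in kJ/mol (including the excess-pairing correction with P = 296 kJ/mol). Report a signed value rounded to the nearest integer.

The d⁴ electrons fill as t₂g⁴ eg⁰.
CFSE(orbital) = 4×(-0.4Δ₀) + 0×(0.6Δ₀) = -1.6Δ₀; with Δ₀ = 315 kJ/mol that is -504 kJ/mol.
Relative to high-spin t₂g³ eg¹ (0 paired), the low-spin configuration has 1 additional pair, contributing +1 × 296 = +296 kJ/mol.
Overall CFSE = -504 + 296 = -208 kJ/mol.

-208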